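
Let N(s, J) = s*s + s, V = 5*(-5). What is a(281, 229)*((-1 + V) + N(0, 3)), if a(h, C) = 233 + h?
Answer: -13364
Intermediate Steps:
V = -25
N(s, J) = s + s² (N(s, J) = s² + s = s + s²)
a(281, 229)*((-1 + V) + N(0, 3)) = (233 + 281)*((-1 - 25) + 0*(1 + 0)) = 514*(-26 + 0*1) = 514*(-26 + 0) = 514*(-26) = -13364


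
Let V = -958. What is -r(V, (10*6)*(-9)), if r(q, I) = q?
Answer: 958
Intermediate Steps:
-r(V, (10*6)*(-9)) = -1*(-958) = 958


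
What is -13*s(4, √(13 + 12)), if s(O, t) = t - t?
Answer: 0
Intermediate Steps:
s(O, t) = 0
-13*s(4, √(13 + 12)) = -13*0 = 0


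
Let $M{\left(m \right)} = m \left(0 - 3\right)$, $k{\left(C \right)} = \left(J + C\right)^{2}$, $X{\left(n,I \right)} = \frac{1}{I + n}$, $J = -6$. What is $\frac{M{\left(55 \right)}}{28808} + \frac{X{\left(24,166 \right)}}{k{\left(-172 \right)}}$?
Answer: $- \frac{62079037}{10838937980} \approx -0.0057274$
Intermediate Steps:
$k{\left(C \right)} = \left(-6 + C\right)^{2}$
$M{\left(m \right)} = - 3 m$ ($M{\left(m \right)} = m \left(-3\right) = - 3 m$)
$\frac{M{\left(55 \right)}}{28808} + \frac{X{\left(24,166 \right)}}{k{\left(-172 \right)}} = \frac{\left(-3\right) 55}{28808} + \frac{1}{\left(166 + 24\right) \left(-6 - 172\right)^{2}} = \left(-165\right) \frac{1}{28808} + \frac{1}{190 \left(-178\right)^{2}} = - \frac{165}{28808} + \frac{1}{190 \cdot 31684} = - \frac{165}{28808} + \frac{1}{190} \cdot \frac{1}{31684} = - \frac{165}{28808} + \frac{1}{6019960} = - \frac{62079037}{10838937980}$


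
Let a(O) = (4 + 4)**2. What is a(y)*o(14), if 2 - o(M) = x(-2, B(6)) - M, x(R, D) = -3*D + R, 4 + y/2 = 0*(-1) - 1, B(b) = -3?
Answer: 576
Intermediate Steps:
y = -10 (y = -8 + 2*(0*(-1) - 1) = -8 + 2*(0 - 1) = -8 + 2*(-1) = -8 - 2 = -10)
x(R, D) = R - 3*D
o(M) = -5 + M (o(M) = 2 - ((-2 - 3*(-3)) - M) = 2 - ((-2 + 9) - M) = 2 - (7 - M) = 2 + (-7 + M) = -5 + M)
a(O) = 64 (a(O) = 8**2 = 64)
a(y)*o(14) = 64*(-5 + 14) = 64*9 = 576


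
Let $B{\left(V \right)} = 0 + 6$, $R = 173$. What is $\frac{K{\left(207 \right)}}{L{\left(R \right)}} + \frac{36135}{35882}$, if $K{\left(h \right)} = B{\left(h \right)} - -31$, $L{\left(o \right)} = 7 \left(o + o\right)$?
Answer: $\frac{41209}{40309} \approx 1.0223$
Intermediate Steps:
$B{\left(V \right)} = 6$
$L{\left(o \right)} = 14 o$ ($L{\left(o \right)} = 7 \cdot 2 o = 14 o$)
$K{\left(h \right)} = 37$ ($K{\left(h \right)} = 6 - -31 = 6 + 31 = 37$)
$\frac{K{\left(207 \right)}}{L{\left(R \right)}} + \frac{36135}{35882} = \frac{37}{14 \cdot 173} + \frac{36135}{35882} = \frac{37}{2422} + 36135 \cdot \frac{1}{35882} = 37 \cdot \frac{1}{2422} + \frac{3285}{3262} = \frac{37}{2422} + \frac{3285}{3262} = \frac{41209}{40309}$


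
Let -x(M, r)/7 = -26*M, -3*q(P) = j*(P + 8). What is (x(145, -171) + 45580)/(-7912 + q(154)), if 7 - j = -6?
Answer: -35985/4307 ≈ -8.3550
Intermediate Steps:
j = 13 (j = 7 - 1*(-6) = 7 + 6 = 13)
q(P) = -104/3 - 13*P/3 (q(P) = -13*(P + 8)/3 = -13*(8 + P)/3 = -(104 + 13*P)/3 = -104/3 - 13*P/3)
x(M, r) = 182*M (x(M, r) = -(-182)*M = 182*M)
(x(145, -171) + 45580)/(-7912 + q(154)) = (182*145 + 45580)/(-7912 + (-104/3 - 13/3*154)) = (26390 + 45580)/(-7912 + (-104/3 - 2002/3)) = 71970/(-7912 - 702) = 71970/(-8614) = 71970*(-1/8614) = -35985/4307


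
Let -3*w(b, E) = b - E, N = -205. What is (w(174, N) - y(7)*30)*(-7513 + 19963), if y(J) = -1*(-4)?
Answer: -3066850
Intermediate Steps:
w(b, E) = -b/3 + E/3 (w(b, E) = -(b - E)/3 = -b/3 + E/3)
y(J) = 4
(w(174, N) - y(7)*30)*(-7513 + 19963) = ((-⅓*174 + (⅓)*(-205)) - 1*4*30)*(-7513 + 19963) = ((-58 - 205/3) - 4*30)*12450 = (-379/3 - 120)*12450 = -739/3*12450 = -3066850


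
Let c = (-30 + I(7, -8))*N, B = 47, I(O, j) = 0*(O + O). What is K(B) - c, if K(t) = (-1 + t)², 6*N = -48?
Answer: 1876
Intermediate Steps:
I(O, j) = 0 (I(O, j) = 0*(2*O) = 0)
N = -8 (N = (⅙)*(-48) = -8)
c = 240 (c = (-30 + 0)*(-8) = -30*(-8) = 240)
K(B) - c = (-1 + 47)² - 1*240 = 46² - 240 = 2116 - 240 = 1876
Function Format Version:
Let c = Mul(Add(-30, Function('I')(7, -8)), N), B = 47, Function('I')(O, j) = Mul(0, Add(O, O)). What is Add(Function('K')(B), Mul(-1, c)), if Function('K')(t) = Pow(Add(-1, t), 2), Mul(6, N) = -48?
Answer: 1876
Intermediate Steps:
Function('I')(O, j) = 0 (Function('I')(O, j) = Mul(0, Mul(2, O)) = 0)
N = -8 (N = Mul(Rational(1, 6), -48) = -8)
c = 240 (c = Mul(Add(-30, 0), -8) = Mul(-30, -8) = 240)
Add(Function('K')(B), Mul(-1, c)) = Add(Pow(Add(-1, 47), 2), Mul(-1, 240)) = Add(Pow(46, 2), -240) = Add(2116, -240) = 1876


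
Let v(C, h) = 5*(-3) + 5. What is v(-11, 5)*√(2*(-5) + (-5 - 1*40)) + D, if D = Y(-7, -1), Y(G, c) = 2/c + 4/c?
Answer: -6 - 10*I*√55 ≈ -6.0 - 74.162*I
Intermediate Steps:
Y(G, c) = 6/c
v(C, h) = -10 (v(C, h) = -15 + 5 = -10)
D = -6 (D = 6/(-1) = 6*(-1) = -6)
v(-11, 5)*√(2*(-5) + (-5 - 1*40)) + D = -10*√(2*(-5) + (-5 - 1*40)) - 6 = -10*√(-10 + (-5 - 40)) - 6 = -10*√(-10 - 45) - 6 = -10*I*√55 - 6 = -6 - 10*I*√55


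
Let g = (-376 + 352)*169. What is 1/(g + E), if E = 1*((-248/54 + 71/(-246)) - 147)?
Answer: -2214/9316249 ≈ -0.00023765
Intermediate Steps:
g = -4056 (g = -24*169 = -4056)
E = -336265/2214 (E = 1*((-248*1/54 + 71*(-1/246)) - 147) = 1*((-124/27 - 71/246) - 147) = 1*(-10807/2214 - 147) = 1*(-336265/2214) = -336265/2214 ≈ -151.88)
1/(g + E) = 1/(-4056 - 336265/2214) = 1/(-9316249/2214) = -2214/9316249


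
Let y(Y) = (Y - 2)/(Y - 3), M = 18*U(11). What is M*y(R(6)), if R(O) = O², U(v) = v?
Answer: 204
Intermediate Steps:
M = 198 (M = 18*11 = 198)
y(Y) = (-2 + Y)/(-3 + Y)
M*y(R(6)) = 198*((-2 + 6²)/(-3 + 6²)) = 198*((-2 + 36)/(-3 + 36)) = 198*(34/33) = 204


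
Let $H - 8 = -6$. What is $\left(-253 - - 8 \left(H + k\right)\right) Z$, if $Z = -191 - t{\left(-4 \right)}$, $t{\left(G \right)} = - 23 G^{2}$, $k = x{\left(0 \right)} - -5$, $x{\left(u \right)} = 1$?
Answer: $-33453$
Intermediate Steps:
$H = 2$ ($H = 8 - 6 = 2$)
$k = 6$ ($k = 1 - -5 = 1 + 5 = 6$)
$Z = 177$ ($Z = -191 - - 23 \left(-4\right)^{2} = -191 - \left(-23\right) 16 = -191 - -368 = -191 + 368 = 177$)
$\left(-253 - - 8 \left(H + k\right)\right) Z = \left(-253 - - 8 \left(2 + 6\right)\right) 177 = \left(-253 - \left(-8\right) 8\right) 177 = \left(-253 - -64\right) 177 = \left(-253 + 64\right) 177 = \left(-189\right) 177 = -33453$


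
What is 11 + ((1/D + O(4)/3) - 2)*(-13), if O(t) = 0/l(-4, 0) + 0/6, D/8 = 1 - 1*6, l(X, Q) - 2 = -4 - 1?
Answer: 1493/40 ≈ 37.325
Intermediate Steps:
l(X, Q) = -3 (l(X, Q) = 2 + (-4 - 1) = 2 - 5 = -3)
D = -40 (D = 8*(1 - 1*6) = 8*(1 - 6) = 8*(-5) = -40)
O(t) = 0 (O(t) = 0/(-3) + 0/6 = 0*(-⅓) + 0*(⅙) = 0 + 0 = 0)
11 + ((1/D + O(4)/3) - 2)*(-13) = 11 + ((1/(-40) + 0/3) - 2)*(-13) = 11 + ((1*(-1/40) + 0*(⅓)) - 2)*(-13) = 11 + ((-1/40 + 0) - 2)*(-13) = 11 + (-1/40 - 2)*(-13) = 11 - 81/40*(-13) = 11 + 1053/40 = 1493/40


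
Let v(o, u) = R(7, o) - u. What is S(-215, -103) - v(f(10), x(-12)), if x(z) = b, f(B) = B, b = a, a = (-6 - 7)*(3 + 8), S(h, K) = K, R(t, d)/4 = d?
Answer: -286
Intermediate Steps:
R(t, d) = 4*d
a = -143 (a = -13*11 = -143)
b = -143
x(z) = -143
v(o, u) = -u + 4*o (v(o, u) = 4*o - u = -u + 4*o)
S(-215, -103) - v(f(10), x(-12)) = -103 - (-1*(-143) + 4*10) = -103 - (143 + 40) = -103 - 1*183 = -103 - 183 = -286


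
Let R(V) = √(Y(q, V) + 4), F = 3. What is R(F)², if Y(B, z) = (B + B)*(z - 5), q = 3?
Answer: -8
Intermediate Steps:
Y(B, z) = 2*B*(-5 + z) (Y(B, z) = (2*B)*(-5 + z) = 2*B*(-5 + z))
R(V) = √(-26 + 6*V) (R(V) = √(2*3*(-5 + V) + 4) = √((-30 + 6*V) + 4) = √(-26 + 6*V))
R(F)² = (√(-26 + 6*3))² = (√(-26 + 18))² = (√(-8))² = (2*I*√2)² = -8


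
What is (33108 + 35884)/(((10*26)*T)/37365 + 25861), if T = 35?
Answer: 515577216/193261073 ≈ 2.6678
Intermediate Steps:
(33108 + 35884)/(((10*26)*T)/37365 + 25861) = (33108 + 35884)/(((10*26)*35)/37365 + 25861) = 68992/((260*35)*(1/37365) + 25861) = 68992/(9100*(1/37365) + 25861) = 68992/(1820/7473 + 25861) = 68992/(193261073/7473) = 68992*(7473/193261073) = 515577216/193261073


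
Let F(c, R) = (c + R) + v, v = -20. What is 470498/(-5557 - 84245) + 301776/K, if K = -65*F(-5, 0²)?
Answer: 13167764551/72964125 ≈ 180.47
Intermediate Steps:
F(c, R) = -20 + R + c (F(c, R) = (c + R) - 20 = (R + c) - 20 = -20 + R + c)
K = 1625 (K = -65*(-20 + 0² - 5) = -65*(-20 + 0 - 5) = -65*(-25) = 1625)
470498/(-5557 - 84245) + 301776/K = 470498/(-5557 - 84245) + 301776/1625 = 470498/(-89802) + 301776*(1/1625) = 470498*(-1/89802) + 301776/1625 = -235249/44901 + 301776/1625 = 13167764551/72964125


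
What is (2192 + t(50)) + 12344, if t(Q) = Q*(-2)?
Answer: 14436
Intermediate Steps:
t(Q) = -2*Q
(2192 + t(50)) + 12344 = (2192 - 2*50) + 12344 = (2192 - 100) + 12344 = 2092 + 12344 = 14436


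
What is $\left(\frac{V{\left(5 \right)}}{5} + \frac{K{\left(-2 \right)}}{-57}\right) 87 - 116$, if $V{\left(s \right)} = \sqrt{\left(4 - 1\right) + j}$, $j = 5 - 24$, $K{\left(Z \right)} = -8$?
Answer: $- \frac{1972}{19} + \frac{348 i}{5} \approx -103.79 + 69.6 i$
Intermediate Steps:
$j = -19$ ($j = 5 - 24 = -19$)
$V{\left(s \right)} = 4 i$ ($V{\left(s \right)} = \sqrt{\left(4 - 1\right) - 19} = \sqrt{3 - 19} = \sqrt{-16} = 4 i$)
$\left(\frac{V{\left(5 \right)}}{5} + \frac{K{\left(-2 \right)}}{-57}\right) 87 - 116 = \left(\frac{4 i}{5} - \frac{8}{-57}\right) 87 - 116 = \left(4 i \frac{1}{5} - - \frac{8}{57}\right) 87 - 116 = \left(\frac{4 i}{5} + \frac{8}{57}\right) 87 - 116 = \left(\frac{8}{57} + \frac{4 i}{5}\right) 87 - 116 = \left(\frac{232}{19} + \frac{348 i}{5}\right) - 116 = - \frac{1972}{19} + \frac{348 i}{5}$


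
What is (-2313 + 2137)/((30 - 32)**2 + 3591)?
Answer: -176/3595 ≈ -0.048957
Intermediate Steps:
(-2313 + 2137)/((30 - 32)**2 + 3591) = -176/((-2)**2 + 3591) = -176/(4 + 3591) = -176/3595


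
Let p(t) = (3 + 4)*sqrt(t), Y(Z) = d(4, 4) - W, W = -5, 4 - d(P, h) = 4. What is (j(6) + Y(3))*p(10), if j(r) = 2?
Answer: 49*sqrt(10) ≈ 154.95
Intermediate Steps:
d(P, h) = 0 (d(P, h) = 4 - 1*4 = 4 - 4 = 0)
Y(Z) = 5 (Y(Z) = 0 - 1*(-5) = 0 + 5 = 5)
p(t) = 7*sqrt(t)
(j(6) + Y(3))*p(10) = (2 + 5)*(7*sqrt(10)) = 7*(7*sqrt(10)) = 49*sqrt(10)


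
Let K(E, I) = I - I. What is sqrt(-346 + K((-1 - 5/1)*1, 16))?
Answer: I*sqrt(346) ≈ 18.601*I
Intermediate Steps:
K(E, I) = 0
sqrt(-346 + K((-1 - 5/1)*1, 16)) = sqrt(-346 + 0) = sqrt(-346) = I*sqrt(346)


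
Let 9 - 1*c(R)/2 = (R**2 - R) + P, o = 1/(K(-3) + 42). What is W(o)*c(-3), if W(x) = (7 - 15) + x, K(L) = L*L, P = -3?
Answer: 0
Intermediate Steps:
K(L) = L**2
o = 1/51 (o = 1/((-3)**2 + 42) = 1/(9 + 42) = 1/51 ≈ 0.019608)
W(x) = -8 + x
c(R) = 24 - 2*R**2 + 2*R (c(R) = 18 - 2*((R**2 - R) - 3) = 18 - 2*(-3 + R**2 - R) = 18 + (6 - 2*R**2 + 2*R) = 24 - 2*R**2 + 2*R)
W(o)*c(-3) = (-8 + 1/51)*(24 - 2*(-3)**2 + 2*(-3)) = -407*(24 - 2*9 - 6)/51 = -407*(24 - 18 - 6)/51 = -407/51*0 = 0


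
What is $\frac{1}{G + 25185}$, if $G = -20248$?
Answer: $\frac{1}{4937} \approx 0.00020255$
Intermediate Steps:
$\frac{1}{G + 25185} = \frac{1}{-20248 + 25185} = \frac{1}{4937}$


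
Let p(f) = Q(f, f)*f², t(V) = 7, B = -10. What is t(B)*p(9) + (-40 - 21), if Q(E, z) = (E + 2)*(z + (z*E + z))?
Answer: 617402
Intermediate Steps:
Q(E, z) = (2 + E)*(2*z + E*z) (Q(E, z) = (2 + E)*(z + (E*z + z)) = (2 + E)*(z + (z + E*z)) = (2 + E)*(2*z + E*z))
p(f) = f³*(4 + f² + 4*f) (p(f) = (f*(4 + f² + 4*f))*f² = f³*(4 + f² + 4*f))
t(B)*p(9) + (-40 - 21) = 7*(9³*(4 + 9² + 4*9)) + (-40 - 21) = 7*(729*(4 + 81 + 36)) - 61 = 7*(729*121) - 61 = 7*88209 - 61 = 617463 - 61 = 617402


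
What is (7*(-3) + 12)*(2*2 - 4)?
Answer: 0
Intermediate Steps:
(7*(-3) + 12)*(2*2 - 4) = (-21 + 12)*(4 - 4) = -9*0 = 0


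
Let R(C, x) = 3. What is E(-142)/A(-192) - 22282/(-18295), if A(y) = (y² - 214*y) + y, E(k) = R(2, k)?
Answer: 115513547/94841280 ≈ 1.2180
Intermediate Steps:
E(k) = 3
A(y) = y² - 213*y
E(-142)/A(-192) - 22282/(-18295) = 3/((-192*(-213 - 192))) - 22282/(-18295) = 3/((-192*(-405))) - 22282*(-1/18295) = 3/77760 + 22282/18295 = 3*(1/77760) + 22282/18295 = 1/25920 + 22282/18295 = 115513547/94841280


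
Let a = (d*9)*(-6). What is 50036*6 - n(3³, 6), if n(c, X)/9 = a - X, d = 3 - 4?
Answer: 299784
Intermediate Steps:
d = -1
a = 54 (a = -1*9*(-6) = -9*(-6) = 54)
n(c, X) = 486 - 9*X (n(c, X) = 9*(54 - X) = 486 - 9*X)
50036*6 - n(3³, 6) = 50036*6 - (486 - 9*6) = 300216 - (486 - 54) = 300216 - 1*432 = 300216 - 432 = 299784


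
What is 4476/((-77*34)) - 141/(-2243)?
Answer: -4835265/2936087 ≈ -1.6468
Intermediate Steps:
4476/((-77*34)) - 141/(-2243) = 4476/(-2618) - 141*(-1/2243) = 4476*(-1/2618) + 141/2243 = -2238/1309 + 141/2243 = -4835265/2936087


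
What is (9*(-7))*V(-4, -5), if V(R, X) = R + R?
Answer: 504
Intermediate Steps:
V(R, X) = 2*R
(9*(-7))*V(-4, -5) = (9*(-7))*(2*(-4)) = -63*(-8) = 504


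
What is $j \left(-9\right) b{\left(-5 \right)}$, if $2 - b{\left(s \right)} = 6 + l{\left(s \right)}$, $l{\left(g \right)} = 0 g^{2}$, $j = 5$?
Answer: $180$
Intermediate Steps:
$l{\left(g \right)} = 0$
$b{\left(s \right)} = -4$ ($b{\left(s \right)} = 2 - \left(6 + 0\right) = 2 - 6 = -4$)
$j \left(-9\right) b{\left(-5 \right)} = 5 \left(-9\right) \left(-4\right) = \left(-45\right) \left(-4\right) = 180$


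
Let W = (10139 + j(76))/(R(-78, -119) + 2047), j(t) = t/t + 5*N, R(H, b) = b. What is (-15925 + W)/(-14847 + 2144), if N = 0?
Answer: 7673315/6122846 ≈ 1.2532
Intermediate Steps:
j(t) = 1 (j(t) = t/t + 5*0 = 1 + 0 = 1)
W = 2535/482 (W = (10139 + 1)/(-119 + 2047) = 10140/1928 = 10140*(1/1928) = 2535/482 ≈ 5.2593)
(-15925 + W)/(-14847 + 2144) = (-15925 + 2535/482)/(-14847 + 2144) = -7673315/482/(-12703) = -7673315/482*(-1/12703) = 7673315/6122846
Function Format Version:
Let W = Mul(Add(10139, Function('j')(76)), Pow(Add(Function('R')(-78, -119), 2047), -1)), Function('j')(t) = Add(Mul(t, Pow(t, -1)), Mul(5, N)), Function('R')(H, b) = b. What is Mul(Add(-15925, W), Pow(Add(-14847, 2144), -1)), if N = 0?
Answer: Rational(7673315, 6122846) ≈ 1.2532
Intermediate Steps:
Function('j')(t) = 1 (Function('j')(t) = Add(Mul(t, Pow(t, -1)), Mul(5, 0)) = Add(1, 0) = 1)
W = Rational(2535, 482) (W = Mul(Add(10139, 1), Pow(Add(-119, 2047), -1)) = Mul(10140, Pow(1928, -1)) = Mul(10140, Rational(1, 1928)) = Rational(2535, 482) ≈ 5.2593)
Mul(Add(-15925, W), Pow(Add(-14847, 2144), -1)) = Mul(Add(-15925, Rational(2535, 482)), Pow(Add(-14847, 2144), -1)) = Mul(Rational(-7673315, 482), Pow(-12703, -1)) = Mul(Rational(-7673315, 482), Rational(-1, 12703)) = Rational(7673315, 6122846)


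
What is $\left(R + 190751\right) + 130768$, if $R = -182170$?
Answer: $139349$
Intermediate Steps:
$\left(R + 190751\right) + 130768 = \left(-182170 + 190751\right) + 130768 = 8581 + 130768 = 139349$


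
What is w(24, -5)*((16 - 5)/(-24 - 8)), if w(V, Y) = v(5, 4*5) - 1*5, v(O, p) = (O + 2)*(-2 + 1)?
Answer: 33/8 ≈ 4.1250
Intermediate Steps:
v(O, p) = -2 - O (v(O, p) = (2 + O)*(-1) = -2 - O)
w(V, Y) = -12 (w(V, Y) = (-2 - 1*5) - 1*5 = (-2 - 5) - 5 = -7 - 5 = -12)
w(24, -5)*((16 - 5)/(-24 - 8)) = -12*(16 - 5)/(-24 - 8) = -132/(-32) = -132*(-1)/32 = -12*(-11/32) = 33/8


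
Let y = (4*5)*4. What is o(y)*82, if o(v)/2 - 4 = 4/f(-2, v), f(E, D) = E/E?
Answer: 1312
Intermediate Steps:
f(E, D) = 1
y = 80 (y = 20*4 = 80)
o(v) = 16 (o(v) = 8 + 2*(4/1) = 8 + 2*(4*1) = 8 + 2*4 = 8 + 8 = 16)
o(y)*82 = 16*82 = 1312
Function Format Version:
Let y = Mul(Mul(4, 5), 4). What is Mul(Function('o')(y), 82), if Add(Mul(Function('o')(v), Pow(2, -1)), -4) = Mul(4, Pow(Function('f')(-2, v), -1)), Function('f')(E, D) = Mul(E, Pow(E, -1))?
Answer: 1312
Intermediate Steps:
Function('f')(E, D) = 1
y = 80 (y = Mul(20, 4) = 80)
Function('o')(v) = 16 (Function('o')(v) = Add(8, Mul(2, Mul(4, Pow(1, -1)))) = Add(8, Mul(2, Mul(4, 1))) = Add(8, Mul(2, 4)) = Add(8, 8) = 16)
Mul(Function('o')(y), 82) = Mul(16, 82) = 1312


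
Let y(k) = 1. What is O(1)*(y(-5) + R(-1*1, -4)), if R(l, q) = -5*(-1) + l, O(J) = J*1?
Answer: 5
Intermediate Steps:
O(J) = J
R(l, q) = 5 + l
O(1)*(y(-5) + R(-1*1, -4)) = 1*(1 + (5 - 1*1)) = 1*(1 + (5 - 1)) = 1*(1 + 4) = 1*5 = 5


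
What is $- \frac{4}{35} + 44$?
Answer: $\frac{1536}{35} \approx 43.886$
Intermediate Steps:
$- \frac{4}{35} + 44 = \frac{1536}{35}$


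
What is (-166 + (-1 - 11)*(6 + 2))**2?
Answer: 68644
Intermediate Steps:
(-166 + (-1 - 11)*(6 + 2))**2 = (-166 - 12*8)**2 = (-166 - 96)**2 = (-262)**2 = 68644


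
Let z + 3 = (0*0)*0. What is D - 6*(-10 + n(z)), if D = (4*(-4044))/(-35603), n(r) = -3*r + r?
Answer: 870648/35603 ≈ 24.454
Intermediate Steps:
z = -3 (z = -3 + (0*0)*0 = -3 + 0*0 = -3 + 0 = -3)
n(r) = -2*r
D = 16176/35603 (D = -16176*(-1/35603) = 16176/35603 ≈ 0.45434)
D - 6*(-10 + n(z)) = 16176/35603 - 6*(-10 - 2*(-3)) = 16176/35603 - 6*(-10 + 6) = 16176/35603 - 6*(-4) = 16176/35603 - 1*(-24) = 16176/35603 + 24 = 870648/35603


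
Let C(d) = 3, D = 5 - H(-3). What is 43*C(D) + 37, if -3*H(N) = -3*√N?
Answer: 166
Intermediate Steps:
H(N) = √N (H(N) = -(-1)*√N = √N)
D = 5 - I*√3 (D = 5 - √(-3) = 5 - I*√3 ≈ 5.0 - 1.732*I)
43*C(D) + 37 = 43*3 + 37 = 129 + 37 = 166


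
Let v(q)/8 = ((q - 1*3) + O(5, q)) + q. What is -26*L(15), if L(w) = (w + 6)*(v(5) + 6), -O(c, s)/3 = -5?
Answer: -99372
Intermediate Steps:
O(c, s) = 15 (O(c, s) = -3*(-5) = 15)
v(q) = 96 + 16*q (v(q) = 8*(((q - 1*3) + 15) + q) = 8*(((q - 3) + 15) + q) = 8*(((-3 + q) + 15) + q) = 8*((12 + q) + q) = 8*(12 + 2*q) = 96 + 16*q)
L(w) = 1092 + 182*w (L(w) = (w + 6)*((96 + 16*5) + 6) = (6 + w)*((96 + 80) + 6) = (6 + w)*(176 + 6) = (6 + w)*182 = 1092 + 182*w)
-26*L(15) = -26*(1092 + 182*15) = -26*(1092 + 2730) = -26*3822 = -99372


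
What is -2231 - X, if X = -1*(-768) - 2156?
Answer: -843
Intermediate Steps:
X = -1388 (X = 768 - 2156 = -1388)
-2231 - X = -2231 - 1*(-1388) = -2231 + 1388 = -843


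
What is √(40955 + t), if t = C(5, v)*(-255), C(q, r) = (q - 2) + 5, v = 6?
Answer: √38915 ≈ 197.27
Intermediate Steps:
C(q, r) = 3 + q (C(q, r) = (-2 + q) + 5 = 3 + q)
t = -2040 (t = (3 + 5)*(-255) = 8*(-255) = -2040)
√(40955 + t) = √(40955 - 2040) = √38915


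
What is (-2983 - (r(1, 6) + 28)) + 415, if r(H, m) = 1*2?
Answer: -2598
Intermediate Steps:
r(H, m) = 2
(-2983 - (r(1, 6) + 28)) + 415 = (-2983 - (2 + 28)) + 415 = (-2983 - 1*30) + 415 = (-2983 - 30) + 415 = -3013 + 415 = -2598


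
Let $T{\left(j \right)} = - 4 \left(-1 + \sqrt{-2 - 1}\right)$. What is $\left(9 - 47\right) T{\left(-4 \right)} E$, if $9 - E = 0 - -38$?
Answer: $4408 - 4408 i \sqrt{3} \approx 4408.0 - 7634.9 i$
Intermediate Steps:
$E = -29$ ($E = 9 - \left(0 - -38\right) = 9 - \left(0 + 38\right) = 9 - 38 = -29$)
$T{\left(j \right)} = 4 - 4 i \sqrt{3}$ ($T{\left(j \right)} = - 4 \left(-1 + \sqrt{-3}\right) = - 4 \left(-1 + i \sqrt{3}\right) = 4 - 4 i \sqrt{3}$)
$\left(9 - 47\right) T{\left(-4 \right)} E = \left(9 - 47\right) \left(4 - 4 i \sqrt{3}\right) \left(-29\right) = - 38 \left(4 - 4 i \sqrt{3}\right) \left(-29\right) = \left(-152 + 152 i \sqrt{3}\right) \left(-29\right) = 4408 - 4408 i \sqrt{3}$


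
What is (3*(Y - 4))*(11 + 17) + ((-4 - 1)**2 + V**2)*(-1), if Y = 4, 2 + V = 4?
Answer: -29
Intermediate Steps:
V = 2 (V = -2 + 4 = 2)
(3*(Y - 4))*(11 + 17) + ((-4 - 1)**2 + V**2)*(-1) = (3*(4 - 4))*(11 + 17) + ((-4 - 1)**2 + 2**2)*(-1) = (3*0)*28 + ((-5)**2 + 4)*(-1) = 0*28 + (25 + 4)*(-1) = 0 + 29*(-1) = 0 - 29 = -29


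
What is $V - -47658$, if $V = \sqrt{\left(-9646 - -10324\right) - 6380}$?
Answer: $47658 + i \sqrt{5702} \approx 47658.0 + 75.512 i$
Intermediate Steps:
$V = i \sqrt{5702}$ ($V = \sqrt{\left(-9646 + 10324\right) - 6380} = \sqrt{678 - 6380} = \sqrt{-5702} = i \sqrt{5702} \approx 75.512 i$)
$V - -47658 = i \sqrt{5702} - -47658 = i \sqrt{5702} + 47658 = 47658 + i \sqrt{5702}$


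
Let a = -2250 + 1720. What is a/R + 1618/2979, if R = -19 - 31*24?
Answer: 2813404/2272977 ≈ 1.2378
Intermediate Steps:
a = -530
R = -763 (R = -19 - 744 = -763)
a/R + 1618/2979 = -530/(-763) + 1618/2979 = -530*(-1/763) + 1618*(1/2979) = 530/763 + 1618/2979 = 2813404/2272977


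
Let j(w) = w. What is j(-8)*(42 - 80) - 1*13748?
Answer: -13444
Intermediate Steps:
j(-8)*(42 - 80) - 1*13748 = -8*(42 - 80) - 1*13748 = -8*(-38) - 13748 = 304 - 13748 = -13444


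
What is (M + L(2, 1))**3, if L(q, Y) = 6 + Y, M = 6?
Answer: 2197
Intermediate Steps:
(M + L(2, 1))**3 = (6 + (6 + 1))**3 = (6 + 7)**3 = 13**3 = 2197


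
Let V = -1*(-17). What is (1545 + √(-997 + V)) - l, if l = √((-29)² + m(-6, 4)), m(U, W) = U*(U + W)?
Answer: 1545 - √853 + 14*I*√5 ≈ 1515.8 + 31.305*I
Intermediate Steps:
V = 17
l = √853 (l = √((-29)² - 6*(-6 + 4)) = √(841 - 6*(-2)) = √(841 + 12) = √853 ≈ 29.206)
(1545 + √(-997 + V)) - l = (1545 + √(-997 + 17)) - √853 = (1545 + √(-980)) - √853 = (1545 + 14*I*√5) - √853 = 1545 - √853 + 14*I*√5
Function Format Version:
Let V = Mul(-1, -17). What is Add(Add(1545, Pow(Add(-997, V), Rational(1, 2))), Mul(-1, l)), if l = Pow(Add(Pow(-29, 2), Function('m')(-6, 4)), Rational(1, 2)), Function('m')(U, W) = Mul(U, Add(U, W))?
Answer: Add(1545, Mul(-1, Pow(853, Rational(1, 2))), Mul(14, I, Pow(5, Rational(1, 2)))) ≈ Add(1515.8, Mul(31.305, I))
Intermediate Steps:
V = 17
l = Pow(853, Rational(1, 2)) (l = Pow(Add(Pow(-29, 2), Mul(-6, Add(-6, 4))), Rational(1, 2)) = Pow(Add(841, Mul(-6, -2)), Rational(1, 2)) = Pow(Add(841, 12), Rational(1, 2)) = Pow(853, Rational(1, 2)) ≈ 29.206)
Add(Add(1545, Pow(Add(-997, V), Rational(1, 2))), Mul(-1, l)) = Add(Add(1545, Pow(Add(-997, 17), Rational(1, 2))), Mul(-1, Pow(853, Rational(1, 2)))) = Add(Add(1545, Pow(-980, Rational(1, 2))), Mul(-1, Pow(853, Rational(1, 2)))) = Add(Add(1545, Mul(14, I, Pow(5, Rational(1, 2)))), Mul(-1, Pow(853, Rational(1, 2)))) = Add(1545, Mul(-1, Pow(853, Rational(1, 2))), Mul(14, I, Pow(5, Rational(1, 2))))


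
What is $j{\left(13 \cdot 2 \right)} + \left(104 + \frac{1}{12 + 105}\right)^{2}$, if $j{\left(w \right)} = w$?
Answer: $\frac{148440475}{13689} \approx 10844.0$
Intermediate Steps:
$j{\left(13 \cdot 2 \right)} + \left(104 + \frac{1}{12 + 105}\right)^{2} = 13 \cdot 2 + \left(104 + \frac{1}{12 + 105}\right)^{2} = 26 + \left(104 + \frac{1}{117}\right)^{2} = 26 + \left(\frac{12169}{117}\right)^{2} = 26 + \frac{148084561}{13689} = \frac{148440475}{13689}$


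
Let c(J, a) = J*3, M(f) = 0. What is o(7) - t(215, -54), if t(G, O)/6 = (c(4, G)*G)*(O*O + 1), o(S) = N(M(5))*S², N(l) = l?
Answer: -45155160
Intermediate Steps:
c(J, a) = 3*J
o(S) = 0 (o(S) = 0*S² = 0)
t(G, O) = 72*G*(1 + O²) (t(G, O) = 6*(((3*4)*G)*(O*O + 1)) = 6*((12*G)*(O² + 1)) = 6*((12*G)*(1 + O²)) = 6*(12*G*(1 + O²)) = 72*G*(1 + O²))
o(7) - t(215, -54) = 0 - 72*215*(1 + (-54)²) = 0 - 72*215*(1 + 2916) = 0 - 72*215*2917 = 0 - 1*45155160 = 0 - 45155160 = -45155160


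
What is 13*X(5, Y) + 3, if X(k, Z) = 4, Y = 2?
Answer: 55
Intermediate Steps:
13*X(5, Y) + 3 = 13*4 + 3 = 52 + 3 = 55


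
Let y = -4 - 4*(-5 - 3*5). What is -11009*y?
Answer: -836684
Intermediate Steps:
y = 76 (y = -4 - 4*(-5 - 15) = -4 - 4*(-20) = -4 - 2*(-40) = -4 + 80 = 76)
-11009*y = -11009*76 = -836684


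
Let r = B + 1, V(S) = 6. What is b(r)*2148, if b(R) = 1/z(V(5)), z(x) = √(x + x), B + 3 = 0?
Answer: 358*√3 ≈ 620.07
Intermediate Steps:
B = -3 (B = -3 + 0 = -3)
z(x) = √2*√x (z(x) = √(2*x) = √2*√x)
r = -2 (r = -3 + 1 = -2)
b(R) = √3/6 (b(R) = 1/(√2*√6) = 1/(2*√3) = √3/6)
b(r)*2148 = (√3/6)*2148 = 358*√3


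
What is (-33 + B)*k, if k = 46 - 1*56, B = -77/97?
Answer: 32780/97 ≈ 337.94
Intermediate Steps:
B = -77/97 (B = -77*1/97 = -77/97 ≈ -0.79381)
k = -10 (k = 46 - 56 = -10)
(-33 + B)*k = (-33 - 77/97)*(-10) = -3278/97*(-10) = 32780/97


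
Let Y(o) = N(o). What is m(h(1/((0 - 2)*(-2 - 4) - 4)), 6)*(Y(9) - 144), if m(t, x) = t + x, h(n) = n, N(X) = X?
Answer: -6615/8 ≈ -826.88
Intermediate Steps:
Y(o) = o
m(h(1/((0 - 2)*(-2 - 4) - 4)), 6)*(Y(9) - 144) = (1/((0 - 2)*(-2 - 4) - 4) + 6)*(9 - 144) = (1/(-2*(-6) - 4) + 6)*(-135) = (1/(12 - 4) + 6)*(-135) = (1/8 + 6)*(-135) = (⅛ + 6)*(-135) = (49/8)*(-135) = -6615/8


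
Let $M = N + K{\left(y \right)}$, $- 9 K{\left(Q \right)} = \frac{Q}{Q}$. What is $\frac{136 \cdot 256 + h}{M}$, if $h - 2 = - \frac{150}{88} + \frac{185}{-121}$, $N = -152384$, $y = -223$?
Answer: $- \frac{151653123}{663785188} \approx -0.22847$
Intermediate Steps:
$h = - \frac{597}{484}$ ($h = 2 + \left(- \frac{150}{88} + \frac{185}{-121}\right) = 2 + \left(\left(-150\right) \frac{1}{88} + 185 \left(- \frac{1}{121}\right)\right) = 2 - \frac{1565}{484} = - \frac{597}{484} \approx -1.2335$)
$K{\left(Q \right)} = - \frac{1}{9}$ ($K{\left(Q \right)} = - \frac{Q \frac{1}{Q}}{9} = \left(- \frac{1}{9}\right) 1 = - \frac{1}{9}$)
$M = - \frac{1371457}{9}$ ($M = -152384 - \frac{1}{9} = - \frac{1371457}{9} \approx -1.5238 \cdot 10^{5}$)
$\frac{136 \cdot 256 + h}{M} = \frac{136 \cdot 256 - \frac{597}{484}}{- \frac{1371457}{9}} = \left(34816 - \frac{597}{484}\right) \left(- \frac{9}{1371457}\right) = \frac{16850347}{484} \left(- \frac{9}{1371457}\right) = - \frac{151653123}{663785188}$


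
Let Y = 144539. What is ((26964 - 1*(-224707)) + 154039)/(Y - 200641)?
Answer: -202855/28051 ≈ -7.2317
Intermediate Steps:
((26964 - 1*(-224707)) + 154039)/(Y - 200641) = ((26964 - 1*(-224707)) + 154039)/(144539 - 200641) = ((26964 + 224707) + 154039)/(-56102) = (251671 + 154039)*(-1/56102) = 405710*(-1/56102) = -202855/28051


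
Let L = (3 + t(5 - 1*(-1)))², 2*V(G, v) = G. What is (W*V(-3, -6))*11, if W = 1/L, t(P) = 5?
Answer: -33/128 ≈ -0.25781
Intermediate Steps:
V(G, v) = G/2
L = 64 (L = (3 + 5)² = 8² = 64)
W = 1/64 ≈ 0.015625
(W*V(-3, -6))*11 = (((½)*(-3))/64)*11 = ((1/64)*(-3/2))*11 = -3/128*11 = -33/128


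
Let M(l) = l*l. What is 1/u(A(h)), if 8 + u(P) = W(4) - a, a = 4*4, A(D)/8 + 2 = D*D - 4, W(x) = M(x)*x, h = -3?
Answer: 1/40 ≈ 0.025000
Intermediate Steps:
M(l) = l²
W(x) = x³ (W(x) = x²*x = x³)
A(D) = -48 + 8*D² (A(D) = -16 + 8*(D*D - 4) = -16 + 8*(D² - 4) = -16 + 8*(-4 + D²) = -16 + (-32 + 8*D²) = -48 + 8*D²)
a = 16
u(P) = 40 (u(P) = -8 + (4³ - 1*16) = -8 + (64 - 16) = -8 + 48 = 40)
1/u(A(h)) = 1/40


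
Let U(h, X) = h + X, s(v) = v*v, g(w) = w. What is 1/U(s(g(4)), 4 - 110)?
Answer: -1/90 ≈ -0.011111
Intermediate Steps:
s(v) = v²
U(h, X) = X + h
1/U(s(g(4)), 4 - 110) = 1/((4 - 110) + 4²) = 1/(-106 + 16) = 1/(-90) = -1/90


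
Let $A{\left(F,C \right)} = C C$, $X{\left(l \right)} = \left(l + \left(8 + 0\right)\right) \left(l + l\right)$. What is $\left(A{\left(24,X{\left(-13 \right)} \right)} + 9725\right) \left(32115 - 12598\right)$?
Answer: $519640125$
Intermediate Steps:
$X{\left(l \right)} = 2 l \left(8 + l\right)$ ($X{\left(l \right)} = \left(l + 8\right) 2 l = \left(8 + l\right) 2 l = 2 l \left(8 + l\right)$)
$A{\left(F,C \right)} = C^{2}$
$\left(A{\left(24,X{\left(-13 \right)} \right)} + 9725\right) \left(32115 - 12598\right) = \left(\left(2 \left(-13\right) \left(8 - 13\right)\right)^{2} + 9725\right) \left(32115 - 12598\right) = \left(\left(2 \left(-13\right) \left(-5\right)\right)^{2} + 9725\right) 19517 = \left(130^{2} + 9725\right) 19517 = \left(16900 + 9725\right) 19517 = 26625 \cdot 19517 = 519640125$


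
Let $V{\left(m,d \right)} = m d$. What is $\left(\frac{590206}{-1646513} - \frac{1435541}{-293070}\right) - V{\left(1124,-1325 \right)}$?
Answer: $\frac{718654321885709113}{482543564910} \approx 1.4893 \cdot 10^{6}$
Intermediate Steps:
$V{\left(m,d \right)} = d m$
$\left(\frac{590206}{-1646513} - \frac{1435541}{-293070}\right) - V{\left(1124,-1325 \right)} = \left(\frac{590206}{-1646513} - \frac{1435541}{-293070}\right) - \left(-1325\right) 1124 = \left(590206 \left(- \frac{1}{1646513}\right) - - \frac{1435541}{293070}\right) - -1489300 = \left(- \frac{590206}{1646513} + \frac{1435541}{293070}\right) + 1489300 = \frac{2190665246113}{482543564910} + 1489300 = \frac{718654321885709113}{482543564910}$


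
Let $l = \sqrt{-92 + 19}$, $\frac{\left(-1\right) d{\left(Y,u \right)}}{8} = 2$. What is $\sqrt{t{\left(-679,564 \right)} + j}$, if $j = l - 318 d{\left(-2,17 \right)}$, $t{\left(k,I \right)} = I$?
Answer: $\sqrt{5652 + i \sqrt{73}} \approx 75.18 + 0.0568 i$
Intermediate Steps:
$d{\left(Y,u \right)} = -16$ ($d{\left(Y,u \right)} = \left(-8\right) 2 = -16$)
$l = i \sqrt{73}$ ($l = \sqrt{-73} = i \sqrt{73} \approx 8.544 i$)
$j = 5088 + i \sqrt{73}$ ($j = i \sqrt{73} - -5088 = i \sqrt{73} + 5088 = 5088 + i \sqrt{73} \approx 5088.0 + 8.544 i$)
$\sqrt{t{\left(-679,564 \right)} + j} = \sqrt{564 + \left(5088 + i \sqrt{73}\right)} = \sqrt{5652 + i \sqrt{73}}$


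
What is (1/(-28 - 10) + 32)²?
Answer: 1476225/1444 ≈ 1022.3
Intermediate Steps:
(1/(-28 - 10) + 32)² = (1/(-38) + 32)² = (-1/38 + 32)² = (1215/38)² = 1476225/1444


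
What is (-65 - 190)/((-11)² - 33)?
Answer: -255/88 ≈ -2.8977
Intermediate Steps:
(-65 - 190)/((-11)² - 33) = -255/(121 - 33) = -255/88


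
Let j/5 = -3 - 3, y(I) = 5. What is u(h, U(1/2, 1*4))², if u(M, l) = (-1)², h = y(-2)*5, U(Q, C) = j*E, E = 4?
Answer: 1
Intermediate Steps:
j = -30 (j = 5*(-3 - 3) = 5*(-6) = -30)
U(Q, C) = -120 (U(Q, C) = -30*4 = -120)
h = 25 (h = 5*5 = 25)
u(M, l) = 1
u(h, U(1/2, 1*4))² = 1² = 1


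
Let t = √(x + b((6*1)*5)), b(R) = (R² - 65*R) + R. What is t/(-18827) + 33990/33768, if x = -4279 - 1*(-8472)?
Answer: 5665/5628 - √3173/18827 ≈ 1.0036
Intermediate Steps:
b(R) = R² - 64*R
x = 4193 (x = -4279 + 8472 = 4193)
t = √3173 (t = √(4193 + ((6*1)*5)*(-64 + (6*1)*5)) = √(4193 + (6*5)*(-64 + 6*5)) = √(4193 + 30*(-64 + 30)) = √(4193 + 30*(-34)) = √(4193 - 1020) = √3173 ≈ 56.329)
t/(-18827) + 33990/33768 = √3173/(-18827) + 33990/33768 = √3173*(-1/18827) + 33990*(1/33768) = -√3173/18827 + 5665/5628 = 5665/5628 - √3173/18827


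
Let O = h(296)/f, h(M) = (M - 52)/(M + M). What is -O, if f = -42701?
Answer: 61/6319748 ≈ 9.6523e-6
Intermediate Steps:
h(M) = (-52 + M)/(2*M) (h(M) = (-52 + M)/((2*M)) = (-52 + M)*(1/(2*M)) = (-52 + M)/(2*M))
O = -61/6319748 (O = ((½)*(-52 + 296)/296)/(-42701) = ((½)*(1/296)*244)*(-1/42701) = (61/148)*(-1/42701) = -61/6319748 ≈ -9.6523e-6)
-O = -1*(-61/6319748) = 61/6319748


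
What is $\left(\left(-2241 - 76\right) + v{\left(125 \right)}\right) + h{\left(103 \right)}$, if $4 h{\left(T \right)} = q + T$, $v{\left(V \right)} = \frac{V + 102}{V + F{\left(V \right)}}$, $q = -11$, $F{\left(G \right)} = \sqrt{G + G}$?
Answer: $- \frac{281935}{123} - \frac{227 \sqrt{10}}{3075} \approx -2292.4$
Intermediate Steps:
$F{\left(G \right)} = \sqrt{2} \sqrt{G}$ ($F{\left(G \right)} = \sqrt{2 G} = \sqrt{2} \sqrt{G}$)
$v{\left(V \right)} = \frac{102 + V}{V + \sqrt{2} \sqrt{V}}$ ($v{\left(V \right)} = \frac{V + 102}{V + \sqrt{2} \sqrt{V}} = \frac{102 + V}{V + \sqrt{2} \sqrt{V}}$)
$h{\left(T \right)} = - \frac{11}{4} + \frac{T}{4}$ ($h{\left(T \right)} = \frac{-11 + T}{4} = - \frac{11}{4} + \frac{T}{4}$)
$\left(\left(-2241 - 76\right) + v{\left(125 \right)}\right) + h{\left(103 \right)} = \left(\left(-2241 - 76\right) + \frac{102 + 125}{125 + \sqrt{2} \sqrt{125}}\right) + \left(- \frac{11}{4} + \frac{1}{4} \cdot 103\right) = \left(\left(-2241 - 76\right) + \frac{1}{125 + \sqrt{2} \cdot 5 \sqrt{5}} \cdot 227\right) + \left(- \frac{11}{4} + \frac{103}{4}\right) = \left(-2317 + \frac{1}{125 + 5 \sqrt{10}} \cdot 227\right) + 23 = \left(-2317 + \frac{227}{125 + 5 \sqrt{10}}\right) + 23 = -2294 + \frac{227}{125 + 5 \sqrt{10}}$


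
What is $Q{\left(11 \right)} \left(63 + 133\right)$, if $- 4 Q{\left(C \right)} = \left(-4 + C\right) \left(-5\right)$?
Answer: $1715$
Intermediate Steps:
$Q{\left(C \right)} = -5 + \frac{5 C}{4}$ ($Q{\left(C \right)} = - \frac{\left(-4 + C\right) \left(-5\right)}{4} = - \frac{20 - 5 C}{4} = -5 + \frac{5 C}{4}$)
$Q{\left(11 \right)} \left(63 + 133\right) = \left(-5 + \frac{5}{4} \cdot 11\right) \left(63 + 133\right) = \left(-5 + \frac{55}{4}\right) 196 = \frac{35}{4} \cdot 196 = 1715$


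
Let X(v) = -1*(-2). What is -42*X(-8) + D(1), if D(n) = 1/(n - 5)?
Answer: -337/4 ≈ -84.250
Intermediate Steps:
X(v) = 2
D(n) = 1/(-5 + n)
-42*X(-8) + D(1) = -42*2 + 1/(-5 + 1) = -84 + 1/(-4) = -84 - 1/4 = -337/4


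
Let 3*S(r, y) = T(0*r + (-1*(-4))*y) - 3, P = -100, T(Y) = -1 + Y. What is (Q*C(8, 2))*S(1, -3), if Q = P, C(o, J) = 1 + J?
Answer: 1600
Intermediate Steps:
Q = -100
S(r, y) = -4/3 + 4*y/3 (S(r, y) = ((-1 + (0*r + (-1*(-4))*y)) - 3)/3 = ((-1 + (0 + 4*y)) - 3)/3 = ((-1 + 4*y) - 3)/3 = (-4 + 4*y)/3 = -4/3 + 4*y/3)
(Q*C(8, 2))*S(1, -3) = (-100*(1 + 2))*(-4/3 + (4/3)*(-3)) = (-100*3)*(-4/3 - 4) = -300*(-16/3) = 1600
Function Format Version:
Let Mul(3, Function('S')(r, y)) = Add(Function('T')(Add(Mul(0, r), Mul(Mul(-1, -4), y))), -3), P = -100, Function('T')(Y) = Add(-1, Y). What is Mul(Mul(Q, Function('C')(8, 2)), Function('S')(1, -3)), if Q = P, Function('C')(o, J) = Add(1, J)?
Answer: 1600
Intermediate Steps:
Q = -100
Function('S')(r, y) = Add(Rational(-4, 3), Mul(Rational(4, 3), y)) (Function('S')(r, y) = Mul(Rational(1, 3), Add(Add(-1, Add(Mul(0, r), Mul(Mul(-1, -4), y))), -3)) = Mul(Rational(1, 3), Add(Add(-1, Add(0, Mul(4, y))), -3)) = Mul(Rational(1, 3), Add(Add(-1, Mul(4, y)), -3)) = Mul(Rational(1, 3), Add(-4, Mul(4, y))) = Add(Rational(-4, 3), Mul(Rational(4, 3), y)))
Mul(Mul(Q, Function('C')(8, 2)), Function('S')(1, -3)) = Mul(Mul(-100, Add(1, 2)), Add(Rational(-4, 3), Mul(Rational(4, 3), -3))) = Mul(Mul(-100, 3), Add(Rational(-4, 3), -4)) = Mul(-300, Rational(-16, 3)) = 1600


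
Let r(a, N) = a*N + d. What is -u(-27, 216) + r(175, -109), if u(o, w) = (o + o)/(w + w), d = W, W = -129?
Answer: -153631/8 ≈ -19204.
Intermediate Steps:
d = -129
u(o, w) = o/w (u(o, w) = (2*o)/((2*w)) = (2*o)*(1/(2*w)) = o/w)
r(a, N) = -129 + N*a (r(a, N) = a*N - 129 = N*a - 129 = -129 + N*a)
-u(-27, 216) + r(175, -109) = -(-27)/216 + (-129 - 109*175) = -(-27)/216 + (-129 - 19075) = -1*(-1/8) - 19204 = 1/8 - 19204 = -153631/8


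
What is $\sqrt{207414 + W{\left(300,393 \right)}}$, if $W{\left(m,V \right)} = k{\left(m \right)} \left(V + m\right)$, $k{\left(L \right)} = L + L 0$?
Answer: $3 \sqrt{46146} \approx 644.45$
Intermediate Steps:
$k{\left(L \right)} = L$ ($k{\left(L \right)} = L + 0 = L$)
$W{\left(m,V \right)} = m \left(V + m\right)$
$\sqrt{207414 + W{\left(300,393 \right)}} = \sqrt{207414 + 300 \left(393 + 300\right)} = \sqrt{207414 + 300 \cdot 693} = \sqrt{207414 + 207900} = \sqrt{415314} = 3 \sqrt{46146}$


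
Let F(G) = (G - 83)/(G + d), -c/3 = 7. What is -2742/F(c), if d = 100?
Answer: 108309/52 ≈ 2082.9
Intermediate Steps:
c = -21 (c = -3*7 = -21)
F(G) = (-83 + G)/(100 + G) (F(G) = (G - 83)/(G + 100) = (-83 + G)/(100 + G))
-2742/F(c) = -2742*(100 - 21)/(-83 - 21) = -2742/(-104/79) = -2742*(-79/104) = 108309/52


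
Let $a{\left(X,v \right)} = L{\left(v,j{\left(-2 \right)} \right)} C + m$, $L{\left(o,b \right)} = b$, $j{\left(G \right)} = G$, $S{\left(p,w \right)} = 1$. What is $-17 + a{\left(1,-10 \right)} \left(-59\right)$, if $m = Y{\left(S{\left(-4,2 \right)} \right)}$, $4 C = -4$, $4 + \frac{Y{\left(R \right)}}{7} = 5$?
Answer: $-548$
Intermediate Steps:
$Y{\left(R \right)} = 7$ ($Y{\left(R \right)} = -28 + 7 \cdot 5 = -28 + 35 = 7$)
$C = -1$ ($C = \frac{1}{4} \left(-4\right) = -1$)
$m = 7$
$a{\left(X,v \right)} = 9$ ($a{\left(X,v \right)} = \left(-2\right) \left(-1\right) + 7 = 2 + 7 = 9$)
$-17 + a{\left(1,-10 \right)} \left(-59\right) = -17 + 9 \left(-59\right) = -17 - 531 = -548$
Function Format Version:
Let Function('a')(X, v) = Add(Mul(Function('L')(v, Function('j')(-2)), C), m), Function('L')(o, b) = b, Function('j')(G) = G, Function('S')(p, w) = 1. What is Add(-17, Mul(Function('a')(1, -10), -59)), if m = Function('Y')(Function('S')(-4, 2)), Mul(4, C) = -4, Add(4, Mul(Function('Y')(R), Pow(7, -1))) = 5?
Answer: -548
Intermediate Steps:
Function('Y')(R) = 7 (Function('Y')(R) = Add(-28, Mul(7, 5)) = Add(-28, 35) = 7)
C = -1 (C = Mul(Rational(1, 4), -4) = -1)
m = 7
Function('a')(X, v) = 9 (Function('a')(X, v) = Add(Mul(-2, -1), 7) = Add(2, 7) = 9)
Add(-17, Mul(Function('a')(1, -10), -59)) = Add(-17, Mul(9, -59)) = Add(-17, -531) = -548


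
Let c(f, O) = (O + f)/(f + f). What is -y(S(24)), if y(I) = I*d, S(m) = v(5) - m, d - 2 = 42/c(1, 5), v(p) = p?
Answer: 304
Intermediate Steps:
c(f, O) = (O + f)/(2*f) (c(f, O) = (O + f)/((2*f)) = (O + f)*(1/(2*f)) = (O + f)/(2*f))
d = 16 (d = 2 + 42/(((½)*(5 + 1)/1)) = 2 + 42/(((½)*1*6)) = 2 + 42/3 = 2 + 42*(⅓) = 2 + 14 = 16)
S(m) = 5 - m
y(I) = 16*I (y(I) = I*16 = 16*I)
-y(S(24)) = -16*(5 - 1*24) = -16*(5 - 24) = -16*(-19) = -1*(-304) = 304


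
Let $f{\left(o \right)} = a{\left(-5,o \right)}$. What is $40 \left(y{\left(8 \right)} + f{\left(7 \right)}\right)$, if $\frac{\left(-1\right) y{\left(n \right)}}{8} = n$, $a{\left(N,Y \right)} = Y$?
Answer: $-2280$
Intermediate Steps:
$f{\left(o \right)} = o$
$y{\left(n \right)} = - 8 n$
$40 \left(y{\left(8 \right)} + f{\left(7 \right)}\right) = 40 \left(\left(-8\right) 8 + 7\right) = 40 \left(-64 + 7\right) = 40 \left(-57\right) = -2280$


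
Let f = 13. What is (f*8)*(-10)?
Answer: -1040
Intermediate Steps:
(f*8)*(-10) = (13*8)*(-10) = 104*(-10) = -1040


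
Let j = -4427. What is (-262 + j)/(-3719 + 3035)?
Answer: 521/76 ≈ 6.8553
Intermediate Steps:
(-262 + j)/(-3719 + 3035) = (-262 - 4427)/(-3719 + 3035) = -4689/(-684) = -4689*(-1/684) = 521/76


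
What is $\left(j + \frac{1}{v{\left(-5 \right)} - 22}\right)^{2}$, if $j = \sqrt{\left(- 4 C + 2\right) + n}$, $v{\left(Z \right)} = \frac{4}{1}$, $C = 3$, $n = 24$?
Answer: $\frac{4537}{324} - \frac{\sqrt{14}}{9} \approx 13.587$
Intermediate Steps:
$v{\left(Z \right)} = 4$ ($v{\left(Z \right)} = 4 \cdot 1 = 4$)
$j = \sqrt{14}$ ($j = \sqrt{\left(\left(-4\right) 3 + 2\right) + 24} = \sqrt{\left(-12 + 2\right) + 24} = \sqrt{-10 + 24} = \sqrt{14} \approx 3.7417$)
$\left(j + \frac{1}{v{\left(-5 \right)} - 22}\right)^{2} = \left(\sqrt{14} + \frac{1}{4 - 22}\right)^{2} = \left(\sqrt{14} + \frac{1}{-18}\right)^{2} = \left(\sqrt{14} - \frac{1}{18}\right)^{2} = \left(- \frac{1}{18} + \sqrt{14}\right)^{2}$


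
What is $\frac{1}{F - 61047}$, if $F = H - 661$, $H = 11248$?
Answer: $- \frac{1}{50460} \approx -1.9818 \cdot 10^{-5}$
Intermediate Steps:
$F = 10587$ ($F = 11248 - 661 = 10587$)
$\frac{1}{F - 61047} = \frac{1}{10587 - 61047} = \frac{1}{-50460} = - \frac{1}{50460}$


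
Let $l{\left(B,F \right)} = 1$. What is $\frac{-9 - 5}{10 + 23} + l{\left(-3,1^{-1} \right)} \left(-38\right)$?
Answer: $- \frac{1268}{33} \approx -38.424$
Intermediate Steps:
$\frac{-9 - 5}{10 + 23} + l{\left(-3,1^{-1} \right)} \left(-38\right) = \frac{-9 - 5}{10 + 23} + 1 \left(-38\right) = - \frac{14}{33} - 38 = - \frac{1268}{33}$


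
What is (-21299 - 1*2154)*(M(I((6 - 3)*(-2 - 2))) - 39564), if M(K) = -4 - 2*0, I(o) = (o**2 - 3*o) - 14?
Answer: 927988304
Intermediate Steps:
I(o) = -14 + o**2 - 3*o
M(K) = -4 (M(K) = -4 + 0 = -4)
(-21299 - 1*2154)*(M(I((6 - 3)*(-2 - 2))) - 39564) = (-21299 - 1*2154)*(-4 - 39564) = (-21299 - 2154)*(-39568) = -23453*(-39568) = 927988304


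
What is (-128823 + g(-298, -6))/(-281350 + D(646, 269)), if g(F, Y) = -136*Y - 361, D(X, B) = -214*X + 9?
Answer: 128368/419585 ≈ 0.30594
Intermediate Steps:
D(X, B) = 9 - 214*X
g(F, Y) = -361 - 136*Y
(-128823 + g(-298, -6))/(-281350 + D(646, 269)) = (-128823 + (-361 - 136*(-6)))/(-281350 + (9 - 214*646)) = (-128823 + (-361 + 816))/(-281350 + (9 - 138244)) = (-128823 + 455)/(-281350 - 138235) = -128368/(-419585) = -128368*(-1/419585) = 128368/419585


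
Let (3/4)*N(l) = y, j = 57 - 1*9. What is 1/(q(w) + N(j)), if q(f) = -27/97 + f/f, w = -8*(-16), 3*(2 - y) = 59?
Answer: -873/19934 ≈ -0.043795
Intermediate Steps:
y = -53/3 (y = 2 - 1/3*59 = 2 - 59/3 = -53/3 ≈ -17.667)
w = 128
j = 48 (j = 57 - 9 = 48)
q(f) = 70/97 (q(f) = -27*1/97 + 1 = -27/97 + 1 = 70/97)
N(l) = -212/9 (N(l) = (4/3)*(-53/3) = -212/9)
1/(q(w) + N(j)) = 1/(70/97 - 212/9) = 1/(-19934/873) = -873/19934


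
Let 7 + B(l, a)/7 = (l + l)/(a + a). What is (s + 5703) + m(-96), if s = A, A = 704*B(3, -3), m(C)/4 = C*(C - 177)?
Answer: 71111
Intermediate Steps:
B(l, a) = -49 + 7*l/a (B(l, a) = -49 + 7*((l + l)/(a + a)) = -49 + 7*((2*l)/((2*a))) = -49 + 7*((2*l)*(1/(2*a))) = -49 + 7*(l/a) = -49 + 7*l/a)
m(C) = 4*C*(-177 + C) (m(C) = 4*(C*(C - 177)) = 4*(C*(-177 + C)) = 4*C*(-177 + C))
A = -39424 (A = 704*(-49 + 7*3/(-3)) = 704*(-49 + 7*3*(-⅓)) = 704*(-49 - 7) = 704*(-56) = -39424)
s = -39424
(s + 5703) + m(-96) = (-39424 + 5703) + 4*(-96)*(-177 - 96) = -33721 + 4*(-96)*(-273) = -33721 + 104832 = 71111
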